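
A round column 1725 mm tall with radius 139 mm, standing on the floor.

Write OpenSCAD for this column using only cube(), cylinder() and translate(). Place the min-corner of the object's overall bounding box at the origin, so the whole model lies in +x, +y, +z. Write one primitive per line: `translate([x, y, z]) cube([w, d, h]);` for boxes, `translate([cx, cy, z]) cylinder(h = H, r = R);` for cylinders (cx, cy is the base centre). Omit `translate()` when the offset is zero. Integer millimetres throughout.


translate([139, 139, 0]) cylinder(h = 1725, r = 139);


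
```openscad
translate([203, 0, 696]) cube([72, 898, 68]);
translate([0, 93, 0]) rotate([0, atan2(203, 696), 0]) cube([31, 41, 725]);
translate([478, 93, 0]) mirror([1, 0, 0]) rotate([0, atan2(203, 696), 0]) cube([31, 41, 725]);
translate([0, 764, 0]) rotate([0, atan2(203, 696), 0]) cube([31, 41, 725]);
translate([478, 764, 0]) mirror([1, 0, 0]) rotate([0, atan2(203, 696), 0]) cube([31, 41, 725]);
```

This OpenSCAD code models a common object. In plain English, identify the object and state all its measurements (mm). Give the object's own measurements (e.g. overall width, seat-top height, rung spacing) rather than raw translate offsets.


A sawhorse. A 72×898×68 mm beam (x, y, z) sits on two A-frame leg pairs. Each pair is two raked legs of 31×41 mm section (41 mm along y) splaying symmetrically in x. Each leg rises 696 mm vertically over 203 mm of horizontal reach and is 725 mm long along its own axis. Every leg's outer bottom edge rests on the floor and its outer top edge meets a bottom edge of the beam — the left legs (tilting toward +x) meet the beam's −x bottom edge, the right legs (their mirror images, tilting toward −x) meet its +x bottom edge — so the leg tops tuck under the beam, the beam's underside is 696 mm above the floor, and the feet are 478 mm apart outside-to-outside with the beam centred between them. The two leg pairs are set in 93 mm from either end of the beam.


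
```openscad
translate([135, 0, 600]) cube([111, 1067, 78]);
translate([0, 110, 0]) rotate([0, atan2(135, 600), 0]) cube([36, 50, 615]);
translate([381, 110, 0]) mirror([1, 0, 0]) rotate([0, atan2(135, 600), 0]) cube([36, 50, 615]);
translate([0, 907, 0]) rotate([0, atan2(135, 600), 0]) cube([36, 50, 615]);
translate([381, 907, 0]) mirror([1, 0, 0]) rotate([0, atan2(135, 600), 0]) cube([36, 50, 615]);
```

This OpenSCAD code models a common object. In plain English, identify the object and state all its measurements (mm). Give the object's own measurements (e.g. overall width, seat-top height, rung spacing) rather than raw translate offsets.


A sawhorse. A 111×1067×78 mm beam (x, y, z) sits on two A-frame leg pairs. Each pair is two raked legs of 36×50 mm section (50 mm along y) splaying symmetrically in x. Each leg rises 600 mm vertically over 135 mm of horizontal reach and is 615 mm long along its own axis. Every leg's outer bottom edge rests on the floor and its outer top edge meets a bottom edge of the beam — the left legs (tilting toward +x) meet the beam's −x bottom edge, the right legs (their mirror images, tilting toward −x) meet its +x bottom edge — so the leg tops tuck under the beam, the beam's underside is 600 mm above the floor, and the feet are 381 mm apart outside-to-outside with the beam centred between them. The two leg pairs are set in 110 mm from either end of the beam.


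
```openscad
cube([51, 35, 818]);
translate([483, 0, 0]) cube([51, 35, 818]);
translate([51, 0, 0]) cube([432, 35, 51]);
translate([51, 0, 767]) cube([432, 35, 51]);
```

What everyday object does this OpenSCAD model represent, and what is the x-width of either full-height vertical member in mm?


A picture frame. The border width is 51 mm.

Four thin pieces enclosing a rectangular opening — a picture frame. The two full-height stiles are 818 mm tall; the top rail sits at z = 767 and is 51 mm tall, so the border above the opening is 818 − 767 = 51 mm, matching the stile x-width.


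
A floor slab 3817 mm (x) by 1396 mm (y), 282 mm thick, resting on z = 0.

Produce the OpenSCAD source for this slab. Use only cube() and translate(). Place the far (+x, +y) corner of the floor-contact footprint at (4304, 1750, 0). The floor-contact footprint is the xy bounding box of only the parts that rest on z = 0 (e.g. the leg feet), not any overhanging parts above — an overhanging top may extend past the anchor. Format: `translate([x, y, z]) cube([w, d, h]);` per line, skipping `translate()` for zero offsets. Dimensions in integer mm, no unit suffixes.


translate([487, 354, 0]) cube([3817, 1396, 282]);


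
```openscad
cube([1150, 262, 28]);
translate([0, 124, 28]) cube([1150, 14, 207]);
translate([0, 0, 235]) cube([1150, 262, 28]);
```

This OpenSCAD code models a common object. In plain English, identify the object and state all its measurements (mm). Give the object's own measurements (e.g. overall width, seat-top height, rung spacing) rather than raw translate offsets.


An I-beam lying along x, 1150 mm long. Overall section height 263 mm. Two flanges 262 mm wide (y) and 28 mm thick, one on the floor and one at the top; a web 14 mm thick runs between them, centred on the flange width.


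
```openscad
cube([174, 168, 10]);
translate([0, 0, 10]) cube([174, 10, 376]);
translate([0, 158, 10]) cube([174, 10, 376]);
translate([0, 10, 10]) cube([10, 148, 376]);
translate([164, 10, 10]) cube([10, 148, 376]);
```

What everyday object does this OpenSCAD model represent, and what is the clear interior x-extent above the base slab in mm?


An open box. The internal width is 154 mm.

A 174×168 base slab with four walls standing on it — an open box. The base is 174 mm wide and the walls are 10 mm thick, so the internal width is 174 − 2 × 10 = 154 mm.


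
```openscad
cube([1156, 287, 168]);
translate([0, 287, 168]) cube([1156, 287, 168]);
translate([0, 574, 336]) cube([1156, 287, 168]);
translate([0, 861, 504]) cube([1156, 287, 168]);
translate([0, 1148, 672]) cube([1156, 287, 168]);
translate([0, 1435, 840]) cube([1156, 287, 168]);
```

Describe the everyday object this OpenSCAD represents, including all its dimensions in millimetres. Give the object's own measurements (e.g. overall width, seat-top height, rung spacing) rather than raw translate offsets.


A straight staircase of 6 solid steps. Each step is 1156 mm wide (x), 287 mm deep (y, the going) and 168 mm tall (the rise). The first step rests on the floor; each subsequent step sits one going further in +y and one rise higher in +z, directly behind and above the previous step with no overlap.


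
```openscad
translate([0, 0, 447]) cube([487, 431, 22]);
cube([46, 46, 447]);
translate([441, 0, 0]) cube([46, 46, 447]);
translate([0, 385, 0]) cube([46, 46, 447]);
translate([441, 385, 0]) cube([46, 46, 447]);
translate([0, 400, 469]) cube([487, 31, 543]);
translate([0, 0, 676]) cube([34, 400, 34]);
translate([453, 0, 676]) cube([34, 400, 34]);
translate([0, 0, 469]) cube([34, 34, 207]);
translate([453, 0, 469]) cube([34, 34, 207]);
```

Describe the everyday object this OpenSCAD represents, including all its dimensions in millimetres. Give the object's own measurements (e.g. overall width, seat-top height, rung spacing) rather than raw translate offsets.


A chair. The seat is a 487×431×22 mm slab with its top at z = 469 mm, on four 46×46 mm corner legs (flush with the seat edges, standing on z = 0). A flat backrest 31 mm thick, 543 mm tall, spans the full seat width and rises from the seat top along its +y edge, rear face flush with the rear of the seat. Two armrests of 34×34 mm section run along each side from the seat's front edge to the front of the backrest, top faces 241 mm above the seat top and outer faces flush with the seat's x-edges; a 34×34 mm post under the front of each armrest stands on the seat at the front corner.


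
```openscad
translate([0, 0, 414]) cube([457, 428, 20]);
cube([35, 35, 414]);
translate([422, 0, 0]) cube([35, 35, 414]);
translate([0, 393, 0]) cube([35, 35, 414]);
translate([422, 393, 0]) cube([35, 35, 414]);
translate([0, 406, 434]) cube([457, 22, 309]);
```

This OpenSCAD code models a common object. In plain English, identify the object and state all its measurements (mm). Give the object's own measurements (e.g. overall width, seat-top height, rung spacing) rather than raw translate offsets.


A chair. The seat is a 457×428×20 mm slab with its top at z = 434 mm, on four 35×35 mm corner legs (flush with the seat edges, standing on z = 0). A flat backrest 22 mm thick, 309 mm tall, spans the full seat width and rises from the seat top along its +y edge, rear face flush with the rear of the seat.


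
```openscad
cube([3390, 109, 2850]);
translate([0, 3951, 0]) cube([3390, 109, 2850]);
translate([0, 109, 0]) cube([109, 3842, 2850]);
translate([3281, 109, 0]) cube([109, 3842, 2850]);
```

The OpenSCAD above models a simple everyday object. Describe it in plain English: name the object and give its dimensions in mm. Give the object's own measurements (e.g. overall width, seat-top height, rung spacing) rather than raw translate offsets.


The wall frame of a small rectangular building: four walls, each 2850 mm tall and 109 mm thick, enclosing a footprint 3390 mm (x) by 4060 mm (y) outside-to-outside, with no floor or roof. The front and back walls (the −y and +y sides) span the full width; the two side walls fit between them.


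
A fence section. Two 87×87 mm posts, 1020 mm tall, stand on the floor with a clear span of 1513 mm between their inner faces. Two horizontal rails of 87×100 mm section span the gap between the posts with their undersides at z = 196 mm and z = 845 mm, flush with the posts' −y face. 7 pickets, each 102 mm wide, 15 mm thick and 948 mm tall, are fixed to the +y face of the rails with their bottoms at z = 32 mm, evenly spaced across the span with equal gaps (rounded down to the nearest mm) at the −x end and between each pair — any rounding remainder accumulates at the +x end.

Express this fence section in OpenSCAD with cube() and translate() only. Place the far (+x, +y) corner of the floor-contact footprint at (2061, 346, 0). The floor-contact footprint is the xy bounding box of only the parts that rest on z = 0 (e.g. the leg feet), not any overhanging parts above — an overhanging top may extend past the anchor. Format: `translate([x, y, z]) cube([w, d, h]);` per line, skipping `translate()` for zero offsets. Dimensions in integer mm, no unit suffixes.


translate([374, 259, 0]) cube([87, 87, 1020]);
translate([1974, 259, 0]) cube([87, 87, 1020]);
translate([461, 259, 196]) cube([1513, 87, 100]);
translate([461, 259, 845]) cube([1513, 87, 100]);
translate([560, 346, 32]) cube([102, 15, 948]);
translate([761, 346, 32]) cube([102, 15, 948]);
translate([962, 346, 32]) cube([102, 15, 948]);
translate([1163, 346, 32]) cube([102, 15, 948]);
translate([1364, 346, 32]) cube([102, 15, 948]);
translate([1565, 346, 32]) cube([102, 15, 948]);
translate([1766, 346, 32]) cube([102, 15, 948]);


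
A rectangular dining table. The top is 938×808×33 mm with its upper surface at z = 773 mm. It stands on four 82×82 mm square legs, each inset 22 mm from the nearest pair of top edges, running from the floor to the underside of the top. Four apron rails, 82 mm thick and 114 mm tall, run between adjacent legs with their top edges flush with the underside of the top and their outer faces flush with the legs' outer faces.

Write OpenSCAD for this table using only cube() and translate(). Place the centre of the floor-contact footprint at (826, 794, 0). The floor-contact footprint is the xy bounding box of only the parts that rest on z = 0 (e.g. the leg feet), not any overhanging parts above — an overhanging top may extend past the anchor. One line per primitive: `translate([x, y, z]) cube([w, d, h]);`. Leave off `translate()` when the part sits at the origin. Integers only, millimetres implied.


translate([357, 390, 740]) cube([938, 808, 33]);
translate([379, 412, 0]) cube([82, 82, 740]);
translate([1191, 412, 0]) cube([82, 82, 740]);
translate([379, 1094, 0]) cube([82, 82, 740]);
translate([1191, 1094, 0]) cube([82, 82, 740]);
translate([461, 412, 626]) cube([730, 82, 114]);
translate([461, 1094, 626]) cube([730, 82, 114]);
translate([379, 494, 626]) cube([82, 600, 114]);
translate([1191, 494, 626]) cube([82, 600, 114]);


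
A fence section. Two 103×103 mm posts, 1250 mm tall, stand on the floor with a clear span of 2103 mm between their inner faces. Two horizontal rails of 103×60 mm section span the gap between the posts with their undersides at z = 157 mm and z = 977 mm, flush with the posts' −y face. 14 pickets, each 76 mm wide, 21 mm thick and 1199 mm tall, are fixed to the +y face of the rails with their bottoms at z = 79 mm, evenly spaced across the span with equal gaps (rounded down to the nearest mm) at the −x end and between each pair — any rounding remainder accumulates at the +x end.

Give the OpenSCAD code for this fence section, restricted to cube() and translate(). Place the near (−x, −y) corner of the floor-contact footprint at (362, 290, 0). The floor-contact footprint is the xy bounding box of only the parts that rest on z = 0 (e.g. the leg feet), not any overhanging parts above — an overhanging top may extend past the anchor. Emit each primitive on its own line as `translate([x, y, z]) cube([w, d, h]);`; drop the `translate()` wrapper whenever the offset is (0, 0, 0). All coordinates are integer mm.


translate([362, 290, 0]) cube([103, 103, 1250]);
translate([2568, 290, 0]) cube([103, 103, 1250]);
translate([465, 290, 157]) cube([2103, 103, 60]);
translate([465, 290, 977]) cube([2103, 103, 60]);
translate([534, 393, 79]) cube([76, 21, 1199]);
translate([679, 393, 79]) cube([76, 21, 1199]);
translate([824, 393, 79]) cube([76, 21, 1199]);
translate([969, 393, 79]) cube([76, 21, 1199]);
translate([1114, 393, 79]) cube([76, 21, 1199]);
translate([1259, 393, 79]) cube([76, 21, 1199]);
translate([1404, 393, 79]) cube([76, 21, 1199]);
translate([1549, 393, 79]) cube([76, 21, 1199]);
translate([1694, 393, 79]) cube([76, 21, 1199]);
translate([1839, 393, 79]) cube([76, 21, 1199]);
translate([1984, 393, 79]) cube([76, 21, 1199]);
translate([2129, 393, 79]) cube([76, 21, 1199]);
translate([2274, 393, 79]) cube([76, 21, 1199]);
translate([2419, 393, 79]) cube([76, 21, 1199]);


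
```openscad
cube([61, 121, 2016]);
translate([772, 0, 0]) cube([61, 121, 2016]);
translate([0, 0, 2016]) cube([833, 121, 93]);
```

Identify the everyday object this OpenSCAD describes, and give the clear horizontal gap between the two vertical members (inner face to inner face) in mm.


A door frame. The clear opening width is 711 mm.

Two 2016 mm tall posts with a header on top — a door frame. The left jamb is 61 mm wide at x = 0; the right jamb starts at x = 772. The clear opening is 772 − 61 = 711 mm.


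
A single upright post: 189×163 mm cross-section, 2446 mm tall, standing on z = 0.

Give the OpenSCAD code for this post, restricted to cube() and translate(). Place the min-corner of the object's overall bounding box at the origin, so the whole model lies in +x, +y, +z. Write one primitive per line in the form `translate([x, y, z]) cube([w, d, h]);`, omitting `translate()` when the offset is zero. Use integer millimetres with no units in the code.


cube([189, 163, 2446]);


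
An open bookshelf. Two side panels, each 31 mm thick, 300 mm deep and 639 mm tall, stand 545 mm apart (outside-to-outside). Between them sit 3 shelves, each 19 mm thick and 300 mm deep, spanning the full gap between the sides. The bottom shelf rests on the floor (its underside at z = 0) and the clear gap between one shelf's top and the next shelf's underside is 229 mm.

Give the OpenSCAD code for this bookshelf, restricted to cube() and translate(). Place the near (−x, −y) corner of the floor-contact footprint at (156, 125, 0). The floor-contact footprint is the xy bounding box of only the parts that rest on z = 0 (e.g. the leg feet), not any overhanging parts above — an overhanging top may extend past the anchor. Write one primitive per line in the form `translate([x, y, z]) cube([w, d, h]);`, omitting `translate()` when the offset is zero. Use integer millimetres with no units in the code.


translate([156, 125, 0]) cube([31, 300, 639]);
translate([670, 125, 0]) cube([31, 300, 639]);
translate([187, 125, 0]) cube([483, 300, 19]);
translate([187, 125, 248]) cube([483, 300, 19]);
translate([187, 125, 496]) cube([483, 300, 19]);


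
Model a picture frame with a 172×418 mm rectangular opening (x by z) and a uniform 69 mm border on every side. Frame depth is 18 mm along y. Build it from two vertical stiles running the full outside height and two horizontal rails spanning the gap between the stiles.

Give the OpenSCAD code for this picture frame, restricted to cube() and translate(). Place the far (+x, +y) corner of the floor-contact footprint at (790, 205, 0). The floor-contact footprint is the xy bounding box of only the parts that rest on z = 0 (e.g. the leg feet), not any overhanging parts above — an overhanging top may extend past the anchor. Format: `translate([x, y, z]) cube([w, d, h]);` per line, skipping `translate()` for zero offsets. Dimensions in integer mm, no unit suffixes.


translate([480, 187, 0]) cube([69, 18, 556]);
translate([721, 187, 0]) cube([69, 18, 556]);
translate([549, 187, 0]) cube([172, 18, 69]);
translate([549, 187, 487]) cube([172, 18, 69]);


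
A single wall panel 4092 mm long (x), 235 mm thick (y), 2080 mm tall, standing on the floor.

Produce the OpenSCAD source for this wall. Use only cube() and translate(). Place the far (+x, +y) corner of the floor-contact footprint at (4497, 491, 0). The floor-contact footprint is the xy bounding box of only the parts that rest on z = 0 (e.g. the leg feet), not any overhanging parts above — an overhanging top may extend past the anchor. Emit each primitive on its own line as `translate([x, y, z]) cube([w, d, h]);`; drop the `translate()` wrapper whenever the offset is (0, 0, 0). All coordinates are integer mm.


translate([405, 256, 0]) cube([4092, 235, 2080]);


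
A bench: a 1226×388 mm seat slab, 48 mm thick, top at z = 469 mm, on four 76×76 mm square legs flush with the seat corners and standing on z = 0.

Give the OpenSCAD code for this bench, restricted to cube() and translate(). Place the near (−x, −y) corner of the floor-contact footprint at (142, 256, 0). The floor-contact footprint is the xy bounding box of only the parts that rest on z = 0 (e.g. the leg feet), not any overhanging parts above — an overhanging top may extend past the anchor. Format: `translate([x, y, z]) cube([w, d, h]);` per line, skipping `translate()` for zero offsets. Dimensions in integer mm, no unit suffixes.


translate([142, 256, 421]) cube([1226, 388, 48]);
translate([142, 256, 0]) cube([76, 76, 421]);
translate([142, 568, 0]) cube([76, 76, 421]);
translate([1292, 256, 0]) cube([76, 76, 421]);
translate([1292, 568, 0]) cube([76, 76, 421]);


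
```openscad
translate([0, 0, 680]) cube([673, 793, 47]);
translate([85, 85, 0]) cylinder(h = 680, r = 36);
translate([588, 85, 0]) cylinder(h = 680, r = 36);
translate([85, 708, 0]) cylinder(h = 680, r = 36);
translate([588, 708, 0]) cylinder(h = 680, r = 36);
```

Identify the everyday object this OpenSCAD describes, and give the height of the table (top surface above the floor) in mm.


A table. The table height is 727 mm.

A 673×793×47 slab sits at z = 680 on four Ø72 mm round legs — a table. The top surface is at 680 + 47 = 727 mm.


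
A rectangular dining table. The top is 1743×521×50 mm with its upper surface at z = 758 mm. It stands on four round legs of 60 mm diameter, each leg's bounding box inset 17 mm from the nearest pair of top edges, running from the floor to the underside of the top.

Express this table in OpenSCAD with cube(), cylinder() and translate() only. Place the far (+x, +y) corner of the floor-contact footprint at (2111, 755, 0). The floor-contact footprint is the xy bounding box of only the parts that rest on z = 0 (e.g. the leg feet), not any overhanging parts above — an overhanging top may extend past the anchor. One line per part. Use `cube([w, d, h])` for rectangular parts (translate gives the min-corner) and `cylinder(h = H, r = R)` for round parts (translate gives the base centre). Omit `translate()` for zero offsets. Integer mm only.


// leg_h = 758 - 50 = 708
translate([385, 251, 708]) cube([1743, 521, 50]);
translate([432, 298, 0]) cylinder(h = 708, r = 30);
translate([2081, 298, 0]) cylinder(h = 708, r = 30);
translate([432, 725, 0]) cylinder(h = 708, r = 30);
translate([2081, 725, 0]) cylinder(h = 708, r = 30);


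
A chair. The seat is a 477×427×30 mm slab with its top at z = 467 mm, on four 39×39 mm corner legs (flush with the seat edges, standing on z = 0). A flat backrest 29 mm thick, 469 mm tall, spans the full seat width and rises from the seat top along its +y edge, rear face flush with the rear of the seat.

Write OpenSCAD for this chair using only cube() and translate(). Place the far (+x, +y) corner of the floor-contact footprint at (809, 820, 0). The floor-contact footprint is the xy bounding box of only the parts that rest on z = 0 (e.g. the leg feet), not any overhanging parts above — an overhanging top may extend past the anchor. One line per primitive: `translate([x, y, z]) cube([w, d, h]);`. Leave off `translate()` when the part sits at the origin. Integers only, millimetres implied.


translate([332, 393, 437]) cube([477, 427, 30]);
translate([332, 393, 0]) cube([39, 39, 437]);
translate([770, 393, 0]) cube([39, 39, 437]);
translate([332, 781, 0]) cube([39, 39, 437]);
translate([770, 781, 0]) cube([39, 39, 437]);
translate([332, 791, 467]) cube([477, 29, 469]);


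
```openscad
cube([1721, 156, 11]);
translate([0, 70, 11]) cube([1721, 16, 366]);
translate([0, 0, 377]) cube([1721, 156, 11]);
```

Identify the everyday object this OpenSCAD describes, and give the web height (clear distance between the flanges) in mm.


An I-beam. The web height is 366 mm.

Two wide flanges with a thin centred web — an I-beam. Overall 388 mm minus two 11 mm flanges gives a web of 388 − 2·11 = 366 mm.


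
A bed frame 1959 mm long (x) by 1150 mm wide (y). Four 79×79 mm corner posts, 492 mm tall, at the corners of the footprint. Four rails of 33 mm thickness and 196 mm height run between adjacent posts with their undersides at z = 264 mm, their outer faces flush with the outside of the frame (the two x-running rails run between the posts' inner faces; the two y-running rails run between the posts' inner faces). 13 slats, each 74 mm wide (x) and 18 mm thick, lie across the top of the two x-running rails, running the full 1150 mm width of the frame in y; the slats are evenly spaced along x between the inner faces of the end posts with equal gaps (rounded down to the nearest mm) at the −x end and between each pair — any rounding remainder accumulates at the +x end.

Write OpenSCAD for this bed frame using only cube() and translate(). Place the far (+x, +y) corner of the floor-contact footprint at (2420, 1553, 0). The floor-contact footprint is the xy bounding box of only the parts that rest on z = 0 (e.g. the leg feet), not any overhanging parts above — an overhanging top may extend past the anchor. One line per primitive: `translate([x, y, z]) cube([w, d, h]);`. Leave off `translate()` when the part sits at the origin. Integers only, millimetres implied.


translate([461, 403, 0]) cube([79, 79, 492]);
translate([461, 1474, 0]) cube([79, 79, 492]);
translate([2341, 403, 0]) cube([79, 79, 492]);
translate([2341, 1474, 0]) cube([79, 79, 492]);
translate([540, 403, 264]) cube([1801, 33, 196]);
translate([540, 1520, 264]) cube([1801, 33, 196]);
translate([461, 482, 264]) cube([33, 992, 196]);
translate([2387, 482, 264]) cube([33, 992, 196]);
translate([599, 403, 460]) cube([74, 1150, 18]);
translate([732, 403, 460]) cube([74, 1150, 18]);
translate([865, 403, 460]) cube([74, 1150, 18]);
translate([998, 403, 460]) cube([74, 1150, 18]);
translate([1131, 403, 460]) cube([74, 1150, 18]);
translate([1264, 403, 460]) cube([74, 1150, 18]);
translate([1397, 403, 460]) cube([74, 1150, 18]);
translate([1530, 403, 460]) cube([74, 1150, 18]);
translate([1663, 403, 460]) cube([74, 1150, 18]);
translate([1796, 403, 460]) cube([74, 1150, 18]);
translate([1929, 403, 460]) cube([74, 1150, 18]);
translate([2062, 403, 460]) cube([74, 1150, 18]);
translate([2195, 403, 460]) cube([74, 1150, 18]);


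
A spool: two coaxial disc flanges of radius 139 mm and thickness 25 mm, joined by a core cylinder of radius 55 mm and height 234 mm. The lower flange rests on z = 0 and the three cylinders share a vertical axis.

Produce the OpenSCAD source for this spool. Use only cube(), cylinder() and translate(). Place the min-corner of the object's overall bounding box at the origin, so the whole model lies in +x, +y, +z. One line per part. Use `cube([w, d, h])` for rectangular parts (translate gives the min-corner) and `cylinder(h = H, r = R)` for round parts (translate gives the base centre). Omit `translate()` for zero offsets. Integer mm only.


translate([139, 139, 0]) cylinder(h = 25, r = 139);
translate([139, 139, 25]) cylinder(h = 234, r = 55);
translate([139, 139, 259]) cylinder(h = 25, r = 139);


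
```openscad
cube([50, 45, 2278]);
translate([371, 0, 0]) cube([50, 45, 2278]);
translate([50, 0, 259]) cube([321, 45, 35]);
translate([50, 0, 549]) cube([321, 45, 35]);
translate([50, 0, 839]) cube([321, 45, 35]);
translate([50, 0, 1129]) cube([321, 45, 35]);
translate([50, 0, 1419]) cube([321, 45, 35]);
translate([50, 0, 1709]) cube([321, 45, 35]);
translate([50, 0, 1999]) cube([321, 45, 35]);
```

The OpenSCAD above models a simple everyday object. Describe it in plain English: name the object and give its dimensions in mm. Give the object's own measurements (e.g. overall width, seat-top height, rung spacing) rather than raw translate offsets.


A straight ladder. Two 50×45 mm vertical rails, 2278 mm tall, stand 421 mm apart (outside-to-outside) with their front faces coplanar on the −y side. 7 rungs, each 45 mm deep and 35 mm tall, span between the inner faces of the rails, front faces flush with the rails. The lowest rung's underside is at z = 259 mm and rungs are spaced 290 mm apart (underside to underside).


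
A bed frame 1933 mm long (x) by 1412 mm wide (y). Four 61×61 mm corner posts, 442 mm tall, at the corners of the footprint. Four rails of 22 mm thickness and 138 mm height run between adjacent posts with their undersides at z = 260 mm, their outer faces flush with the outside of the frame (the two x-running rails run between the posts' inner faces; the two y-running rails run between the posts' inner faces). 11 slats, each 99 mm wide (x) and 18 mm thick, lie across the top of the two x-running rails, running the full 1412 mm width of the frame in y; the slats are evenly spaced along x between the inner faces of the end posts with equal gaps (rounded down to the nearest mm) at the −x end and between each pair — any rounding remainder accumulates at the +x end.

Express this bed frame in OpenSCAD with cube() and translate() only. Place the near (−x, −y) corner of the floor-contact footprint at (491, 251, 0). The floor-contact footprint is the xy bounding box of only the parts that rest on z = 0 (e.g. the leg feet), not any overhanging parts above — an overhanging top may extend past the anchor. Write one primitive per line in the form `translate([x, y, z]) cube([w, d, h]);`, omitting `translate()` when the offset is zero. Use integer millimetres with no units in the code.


translate([491, 251, 0]) cube([61, 61, 442]);
translate([491, 1602, 0]) cube([61, 61, 442]);
translate([2363, 251, 0]) cube([61, 61, 442]);
translate([2363, 1602, 0]) cube([61, 61, 442]);
translate([552, 251, 260]) cube([1811, 22, 138]);
translate([552, 1641, 260]) cube([1811, 22, 138]);
translate([491, 312, 260]) cube([22, 1290, 138]);
translate([2402, 312, 260]) cube([22, 1290, 138]);
translate([612, 251, 398]) cube([99, 1412, 18]);
translate([771, 251, 398]) cube([99, 1412, 18]);
translate([930, 251, 398]) cube([99, 1412, 18]);
translate([1089, 251, 398]) cube([99, 1412, 18]);
translate([1248, 251, 398]) cube([99, 1412, 18]);
translate([1407, 251, 398]) cube([99, 1412, 18]);
translate([1566, 251, 398]) cube([99, 1412, 18]);
translate([1725, 251, 398]) cube([99, 1412, 18]);
translate([1884, 251, 398]) cube([99, 1412, 18]);
translate([2043, 251, 398]) cube([99, 1412, 18]);
translate([2202, 251, 398]) cube([99, 1412, 18]);


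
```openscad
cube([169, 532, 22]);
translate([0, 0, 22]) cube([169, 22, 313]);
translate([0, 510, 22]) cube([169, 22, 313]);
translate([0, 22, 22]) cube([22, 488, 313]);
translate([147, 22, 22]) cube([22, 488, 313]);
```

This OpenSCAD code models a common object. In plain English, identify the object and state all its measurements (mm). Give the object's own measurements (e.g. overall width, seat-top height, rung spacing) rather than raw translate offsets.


An open-topped rectangular box: outside dimensions 169×532×335 mm, with a uniform wall and base thickness of 22 mm. The base is a full 169×532 slab on the floor; four walls sit on top of the base. The front and back walls (the −y and +y sides) span the full width; the two side walls fit between them.


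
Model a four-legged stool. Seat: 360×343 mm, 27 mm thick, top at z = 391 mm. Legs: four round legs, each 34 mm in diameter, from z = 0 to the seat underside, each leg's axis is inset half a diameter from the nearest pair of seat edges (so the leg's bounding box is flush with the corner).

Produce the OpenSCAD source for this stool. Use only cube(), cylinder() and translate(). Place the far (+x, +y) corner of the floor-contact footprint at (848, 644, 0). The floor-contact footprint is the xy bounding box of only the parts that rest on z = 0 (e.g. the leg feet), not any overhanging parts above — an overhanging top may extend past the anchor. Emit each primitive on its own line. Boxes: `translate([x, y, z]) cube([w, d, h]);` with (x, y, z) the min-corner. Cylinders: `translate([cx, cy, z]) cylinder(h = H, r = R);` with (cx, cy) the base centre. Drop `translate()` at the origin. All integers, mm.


translate([488, 301, 364]) cube([360, 343, 27]);
translate([505, 318, 0]) cylinder(h = 364, r = 17);
translate([831, 318, 0]) cylinder(h = 364, r = 17);
translate([505, 627, 0]) cylinder(h = 364, r = 17);
translate([831, 627, 0]) cylinder(h = 364, r = 17);


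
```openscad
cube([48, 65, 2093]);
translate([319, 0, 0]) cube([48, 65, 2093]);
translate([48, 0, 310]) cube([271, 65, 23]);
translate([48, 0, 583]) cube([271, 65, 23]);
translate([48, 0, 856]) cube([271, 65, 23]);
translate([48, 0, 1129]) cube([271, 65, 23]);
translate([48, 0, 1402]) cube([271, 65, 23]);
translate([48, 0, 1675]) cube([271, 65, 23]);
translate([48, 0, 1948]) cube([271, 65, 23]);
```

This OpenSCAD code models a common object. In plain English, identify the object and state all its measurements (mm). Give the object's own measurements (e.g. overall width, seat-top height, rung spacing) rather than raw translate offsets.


A straight ladder. Two 48×65 mm vertical rails, 2093 mm tall, stand 367 mm apart (outside-to-outside) with their front faces coplanar on the −y side. 7 rungs, each 65 mm deep and 23 mm tall, span between the inner faces of the rails, front faces flush with the rails. The lowest rung's underside is at z = 310 mm and rungs are spaced 273 mm apart (underside to underside).


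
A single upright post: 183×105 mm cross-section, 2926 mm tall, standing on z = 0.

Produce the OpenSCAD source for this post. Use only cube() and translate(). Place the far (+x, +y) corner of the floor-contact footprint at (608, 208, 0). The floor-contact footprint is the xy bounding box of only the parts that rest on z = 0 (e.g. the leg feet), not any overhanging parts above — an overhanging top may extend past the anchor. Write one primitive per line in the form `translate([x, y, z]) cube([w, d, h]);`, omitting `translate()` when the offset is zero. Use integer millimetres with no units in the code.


translate([425, 103, 0]) cube([183, 105, 2926]);


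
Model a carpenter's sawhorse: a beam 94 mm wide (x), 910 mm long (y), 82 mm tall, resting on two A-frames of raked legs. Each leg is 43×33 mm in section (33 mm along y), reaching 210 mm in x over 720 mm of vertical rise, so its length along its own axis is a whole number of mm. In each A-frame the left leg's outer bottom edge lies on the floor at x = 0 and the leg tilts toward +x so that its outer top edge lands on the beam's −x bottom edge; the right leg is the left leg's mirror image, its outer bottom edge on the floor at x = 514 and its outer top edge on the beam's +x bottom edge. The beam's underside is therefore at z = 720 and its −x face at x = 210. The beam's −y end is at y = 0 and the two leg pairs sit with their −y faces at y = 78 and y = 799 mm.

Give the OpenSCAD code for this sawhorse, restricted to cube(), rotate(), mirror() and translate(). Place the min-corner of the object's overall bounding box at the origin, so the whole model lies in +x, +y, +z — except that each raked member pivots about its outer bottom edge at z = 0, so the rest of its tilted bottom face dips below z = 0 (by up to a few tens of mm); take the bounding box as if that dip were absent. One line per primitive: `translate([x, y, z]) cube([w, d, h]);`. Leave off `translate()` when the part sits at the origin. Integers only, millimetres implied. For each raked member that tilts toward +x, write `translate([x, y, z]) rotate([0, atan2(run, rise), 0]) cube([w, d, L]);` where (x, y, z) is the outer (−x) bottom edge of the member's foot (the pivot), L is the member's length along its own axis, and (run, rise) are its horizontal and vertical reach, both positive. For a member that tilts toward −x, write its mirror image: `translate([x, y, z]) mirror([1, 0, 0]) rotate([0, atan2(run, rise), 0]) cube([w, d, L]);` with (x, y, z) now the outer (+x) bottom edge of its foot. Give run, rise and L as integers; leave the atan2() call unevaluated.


// leg length = √(210² + 720²) = 750
// right-leg outer foot x = 2·210 + 94 = 514
// beam min-corner = (210, 0, 720)
translate([210, 0, 720]) cube([94, 910, 82]);
translate([0, 78, 0]) rotate([0, atan2(210, 720), 0]) cube([43, 33, 750]);
translate([514, 78, 0]) mirror([1, 0, 0]) rotate([0, atan2(210, 720), 0]) cube([43, 33, 750]);
translate([0, 799, 0]) rotate([0, atan2(210, 720), 0]) cube([43, 33, 750]);
translate([514, 799, 0]) mirror([1, 0, 0]) rotate([0, atan2(210, 720), 0]) cube([43, 33, 750]);


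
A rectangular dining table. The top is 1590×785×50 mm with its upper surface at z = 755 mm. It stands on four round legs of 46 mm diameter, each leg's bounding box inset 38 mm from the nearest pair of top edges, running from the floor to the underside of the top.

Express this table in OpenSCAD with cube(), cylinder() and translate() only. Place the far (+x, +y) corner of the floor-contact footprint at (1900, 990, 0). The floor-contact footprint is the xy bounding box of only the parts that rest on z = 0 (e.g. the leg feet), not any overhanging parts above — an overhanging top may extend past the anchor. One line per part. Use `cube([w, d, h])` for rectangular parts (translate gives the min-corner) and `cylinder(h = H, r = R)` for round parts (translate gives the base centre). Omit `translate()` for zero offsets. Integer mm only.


translate([348, 243, 705]) cube([1590, 785, 50]);
translate([409, 304, 0]) cylinder(h = 705, r = 23);
translate([1877, 304, 0]) cylinder(h = 705, r = 23);
translate([409, 967, 0]) cylinder(h = 705, r = 23);
translate([1877, 967, 0]) cylinder(h = 705, r = 23);


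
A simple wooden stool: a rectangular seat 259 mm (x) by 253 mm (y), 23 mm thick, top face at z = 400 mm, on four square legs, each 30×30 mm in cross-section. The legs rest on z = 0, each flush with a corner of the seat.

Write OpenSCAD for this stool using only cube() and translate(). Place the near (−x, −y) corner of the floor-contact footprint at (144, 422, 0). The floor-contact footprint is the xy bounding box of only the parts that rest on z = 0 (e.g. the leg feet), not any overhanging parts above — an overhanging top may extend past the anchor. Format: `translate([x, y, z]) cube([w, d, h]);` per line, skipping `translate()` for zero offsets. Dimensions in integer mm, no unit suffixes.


translate([144, 422, 377]) cube([259, 253, 23]);
translate([144, 422, 0]) cube([30, 30, 377]);
translate([373, 422, 0]) cube([30, 30, 377]);
translate([144, 645, 0]) cube([30, 30, 377]);
translate([373, 645, 0]) cube([30, 30, 377]);


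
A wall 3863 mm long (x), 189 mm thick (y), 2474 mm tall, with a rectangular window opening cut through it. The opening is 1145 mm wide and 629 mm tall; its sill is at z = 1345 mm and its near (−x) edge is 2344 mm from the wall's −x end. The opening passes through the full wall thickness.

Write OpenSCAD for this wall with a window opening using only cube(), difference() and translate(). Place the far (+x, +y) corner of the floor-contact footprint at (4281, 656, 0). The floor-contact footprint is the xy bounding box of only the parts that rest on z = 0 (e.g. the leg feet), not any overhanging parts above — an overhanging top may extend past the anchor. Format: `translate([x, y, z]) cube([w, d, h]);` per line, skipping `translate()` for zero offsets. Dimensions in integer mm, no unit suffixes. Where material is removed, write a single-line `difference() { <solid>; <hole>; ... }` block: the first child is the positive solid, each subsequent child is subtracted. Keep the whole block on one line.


difference() { translate([418, 467, 0]) cube([3863, 189, 2474]); translate([2762, 467, 1345]) cube([1145, 189, 629]); }


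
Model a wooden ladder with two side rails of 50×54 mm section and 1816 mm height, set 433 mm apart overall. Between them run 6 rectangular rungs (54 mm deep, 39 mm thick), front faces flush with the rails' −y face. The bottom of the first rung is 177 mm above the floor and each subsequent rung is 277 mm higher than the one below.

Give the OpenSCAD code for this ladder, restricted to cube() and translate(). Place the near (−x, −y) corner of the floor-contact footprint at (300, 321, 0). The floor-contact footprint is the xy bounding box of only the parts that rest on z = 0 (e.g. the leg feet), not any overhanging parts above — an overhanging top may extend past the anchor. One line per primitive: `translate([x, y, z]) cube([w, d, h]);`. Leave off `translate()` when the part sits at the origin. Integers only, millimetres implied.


translate([300, 321, 0]) cube([50, 54, 1816]);
translate([683, 321, 0]) cube([50, 54, 1816]);
translate([350, 321, 177]) cube([333, 54, 39]);
translate([350, 321, 454]) cube([333, 54, 39]);
translate([350, 321, 731]) cube([333, 54, 39]);
translate([350, 321, 1008]) cube([333, 54, 39]);
translate([350, 321, 1285]) cube([333, 54, 39]);
translate([350, 321, 1562]) cube([333, 54, 39]);


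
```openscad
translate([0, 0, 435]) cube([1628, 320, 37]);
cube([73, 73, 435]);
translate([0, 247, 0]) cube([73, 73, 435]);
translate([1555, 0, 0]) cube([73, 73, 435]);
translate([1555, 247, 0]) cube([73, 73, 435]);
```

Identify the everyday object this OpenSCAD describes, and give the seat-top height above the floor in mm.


A bench. The seat-top height is 472 mm.

A long slab on four corner posts — a bench. The slab sits at z = 435 with thickness 37, so the top is 435 + 37 = 472 mm.


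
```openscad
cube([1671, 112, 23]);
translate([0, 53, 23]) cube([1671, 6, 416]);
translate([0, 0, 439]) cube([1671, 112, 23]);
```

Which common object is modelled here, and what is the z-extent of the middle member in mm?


An I-beam. The web height is 416 mm.

Two wide flanges with a thin centred web — an I-beam. Overall 462 mm minus two 23 mm flanges gives a web of 462 − 2·23 = 416 mm.


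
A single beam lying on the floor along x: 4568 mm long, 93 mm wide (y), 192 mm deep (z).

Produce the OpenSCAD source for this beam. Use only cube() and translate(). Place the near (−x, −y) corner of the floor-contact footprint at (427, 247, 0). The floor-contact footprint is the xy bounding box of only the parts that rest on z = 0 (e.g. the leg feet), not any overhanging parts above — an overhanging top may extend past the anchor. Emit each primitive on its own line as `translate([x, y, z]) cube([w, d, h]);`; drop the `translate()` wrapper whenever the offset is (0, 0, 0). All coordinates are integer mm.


translate([427, 247, 0]) cube([4568, 93, 192]);
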